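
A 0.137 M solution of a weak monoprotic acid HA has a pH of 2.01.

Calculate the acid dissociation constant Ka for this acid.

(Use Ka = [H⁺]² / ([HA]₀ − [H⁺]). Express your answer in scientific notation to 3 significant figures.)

[H⁺] = 10^(−pH) = 10^(−2.01) = 9.772e-03 M. For HA ⇌ H⁺ + A⁻, Ka = [H⁺][A⁻]/[HA] = [H⁺]² / ([HA]₀ − [H⁺]) = (9.772e-03)² / (0.137 − 9.772e-03) = 7.51e-04.

K_a = 7.51e-04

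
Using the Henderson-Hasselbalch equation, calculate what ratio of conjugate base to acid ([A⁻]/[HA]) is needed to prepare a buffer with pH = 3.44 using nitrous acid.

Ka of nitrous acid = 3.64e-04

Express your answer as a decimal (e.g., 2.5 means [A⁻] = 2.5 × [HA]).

pKa = -log(3.64e-04) = 3.4389. pH = pKa + log([A⁻]/[HA]), so log([A⁻]/[HA]) = pH − pKa = 3.44 − 3.4389 = 0.0011. [A⁻]/[HA] = 10^(0.0011) = 1.00

[A⁻]/[HA] = 1.00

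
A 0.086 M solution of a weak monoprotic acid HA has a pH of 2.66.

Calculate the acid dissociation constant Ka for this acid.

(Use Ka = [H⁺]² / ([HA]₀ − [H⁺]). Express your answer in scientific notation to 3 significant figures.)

[H⁺] = 10^(−pH) = 10^(−2.66) = 2.188e-03 M. For HA ⇌ H⁺ + A⁻, Ka = [H⁺][A⁻]/[HA] = [H⁺]² / ([HA]₀ − [H⁺]) = (2.188e-03)² / (0.086 − 2.188e-03) = 5.71e-05.

K_a = 5.71e-05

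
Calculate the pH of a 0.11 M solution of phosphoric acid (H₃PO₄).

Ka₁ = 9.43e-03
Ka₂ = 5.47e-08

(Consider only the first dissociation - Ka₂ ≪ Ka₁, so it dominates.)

First dissociation dominates. From Ka₁ = [H⁺][HA⁻]/[H₂A], x² + Ka₁·x − Ka₁·C = 0 with C = 0.11 M and Ka₁ = 9.43e-03. Solving: [H⁺] = (−Ka₁ + √(Ka₁² + 4·Ka₁·C)) / 2 = 2.7835e-02 M. pH = -log(2.7835e-02) = 1.56.

pH = 1.56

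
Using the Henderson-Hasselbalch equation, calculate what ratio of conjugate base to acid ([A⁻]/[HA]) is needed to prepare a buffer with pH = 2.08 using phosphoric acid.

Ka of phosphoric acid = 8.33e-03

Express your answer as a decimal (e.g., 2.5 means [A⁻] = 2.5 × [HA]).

pKa = -log(8.33e-03) = 2.0794. pH = pKa + log([A⁻]/[HA]), so log([A⁻]/[HA]) = pH − pKa = 2.08 − 2.0794 = 0.0006. [A⁻]/[HA] = 10^(0.0006) = 1.00

[A⁻]/[HA] = 1.00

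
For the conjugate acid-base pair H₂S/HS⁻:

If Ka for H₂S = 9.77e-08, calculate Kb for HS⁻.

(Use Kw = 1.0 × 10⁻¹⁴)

For a conjugate pair Ka × Kb = Kw, so Kb = Kw/Ka = 1.0 × 10⁻¹⁴ / 9.77e-08 = 1.02e-07.

K_b = 1.02e-07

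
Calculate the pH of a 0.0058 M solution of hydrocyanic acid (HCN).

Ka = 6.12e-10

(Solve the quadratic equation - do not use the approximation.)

x² + Ka×x - Ka×C = 0. Using quadratic formula: [H⁺] = 1.8837e-06

pH = 5.72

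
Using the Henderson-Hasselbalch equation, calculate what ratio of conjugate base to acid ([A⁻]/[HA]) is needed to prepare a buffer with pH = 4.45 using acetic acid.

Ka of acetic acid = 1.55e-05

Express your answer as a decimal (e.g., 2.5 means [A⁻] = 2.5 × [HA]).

pKa = -log(1.55e-05) = 4.8097. pH = pKa + log([A⁻]/[HA]), so log([A⁻]/[HA]) = pH − pKa = 4.45 − 4.8097 = -0.3597. [A⁻]/[HA] = 10^(-0.3597) = 0.437

[A⁻]/[HA] = 0.437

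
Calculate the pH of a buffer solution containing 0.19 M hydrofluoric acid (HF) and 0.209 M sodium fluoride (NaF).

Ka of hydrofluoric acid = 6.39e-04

pKa = -log(6.39e-04) = 3.19. pH = pKa + log([A⁻]/[HA]) = 3.19 + log(0.209/0.19)

pH = 3.24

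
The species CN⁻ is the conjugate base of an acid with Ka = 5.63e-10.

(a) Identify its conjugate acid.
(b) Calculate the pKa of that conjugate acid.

(a) The conjugate acid is formed by adding one H⁺ to CN⁻, giving HCN. (b) pKa = -log(Ka) = -log(5.63e-10) = 9.25.

Conjugate acid: HCN; pK_a = 9.25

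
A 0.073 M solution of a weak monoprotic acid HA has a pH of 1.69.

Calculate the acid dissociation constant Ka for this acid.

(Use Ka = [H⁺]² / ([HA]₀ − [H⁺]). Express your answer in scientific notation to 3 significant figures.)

[H⁺] = 10^(−pH) = 10^(−1.69) = 2.042e-02 M. For HA ⇌ H⁺ + A⁻, Ka = [H⁺][A⁻]/[HA] = [H⁺]² / ([HA]₀ − [H⁺]) = (2.042e-02)² / (0.073 − 2.042e-02) = 7.93e-03.

K_a = 7.93e-03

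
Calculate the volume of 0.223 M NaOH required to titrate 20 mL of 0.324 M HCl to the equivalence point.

At equivalence: moles acid = moles base. moles HCl = 0.324 × 20/1000 = 0.00648 mol. V_base = moles / 0.223 × 1000 = 29.1 mL.

V_{base} = 29.1 mL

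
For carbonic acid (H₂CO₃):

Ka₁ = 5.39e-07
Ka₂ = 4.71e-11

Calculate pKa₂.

pKa₂ = -log(Ka₂) = -log(4.71e-11) = 10.33.

pK_{a2} = 10.33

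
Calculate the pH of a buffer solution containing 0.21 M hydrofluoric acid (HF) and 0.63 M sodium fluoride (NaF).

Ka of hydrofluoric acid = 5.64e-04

pKa = -log(5.64e-04) = 3.25. pH = pKa + log([A⁻]/[HA]) = 3.25 + log(0.63/0.21)

pH = 3.73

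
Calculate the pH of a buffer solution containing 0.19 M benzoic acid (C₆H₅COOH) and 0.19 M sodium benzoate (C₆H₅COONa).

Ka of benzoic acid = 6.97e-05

pKa = -log(6.97e-05) = 4.16. pH = pKa + log([A⁻]/[HA]) = 4.16 + log(0.19/0.19)

pH = 4.16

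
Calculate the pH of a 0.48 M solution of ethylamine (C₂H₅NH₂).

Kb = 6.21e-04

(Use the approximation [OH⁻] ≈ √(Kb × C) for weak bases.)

[OH⁻] = √(Kb × C) = √(6.21e-04 × 0.48) = 1.7265e-02. pOH = 1.76, pH = 14 - pOH

pH = 12.24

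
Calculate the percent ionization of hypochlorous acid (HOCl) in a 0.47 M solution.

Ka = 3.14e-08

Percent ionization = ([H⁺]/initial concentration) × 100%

Using Ka equilibrium: x² + Ka×x - Ka×C = 0. Solving: [H⁺] = 1.2147e-04. Percent = (1.2147e-04/0.47) × 100

Percent ionization = 0.0258%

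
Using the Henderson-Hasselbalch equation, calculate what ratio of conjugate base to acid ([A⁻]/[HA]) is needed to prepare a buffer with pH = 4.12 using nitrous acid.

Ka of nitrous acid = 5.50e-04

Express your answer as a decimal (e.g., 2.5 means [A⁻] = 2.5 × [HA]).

pKa = -log(5.50e-04) = 3.2596. pH = pKa + log([A⁻]/[HA]), so log([A⁻]/[HA]) = pH − pKa = 4.12 − 3.2596 = 0.8604. [A⁻]/[HA] = 10^(0.8604) = 7.25

[A⁻]/[HA] = 7.25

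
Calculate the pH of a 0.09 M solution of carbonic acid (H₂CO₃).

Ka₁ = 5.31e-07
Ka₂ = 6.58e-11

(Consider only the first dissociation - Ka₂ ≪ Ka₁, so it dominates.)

First dissociation dominates. From Ka₁ = [H⁺][HA⁻]/[H₂A], x² + Ka₁·x − Ka₁·C = 0 with C = 0.09 M and Ka₁ = 5.31e-07. Solving: [H⁺] = (−Ka₁ + √(Ka₁² + 4·Ka₁·C)) / 2 = 2.1834e-04 M. pH = -log(2.1834e-04) = 3.66.

pH = 3.66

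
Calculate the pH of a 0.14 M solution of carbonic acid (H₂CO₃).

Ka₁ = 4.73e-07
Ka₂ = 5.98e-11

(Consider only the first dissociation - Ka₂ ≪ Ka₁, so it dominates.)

First dissociation dominates. From Ka₁ = [H⁺][HA⁻]/[H₂A], x² + Ka₁·x − Ka₁·C = 0 with C = 0.14 M and Ka₁ = 4.73e-07. Solving: [H⁺] = (−Ka₁ + √(Ka₁² + 4·Ka₁·C)) / 2 = 2.5710e-04 M. pH = -log(2.5710e-04) = 3.59.

pH = 3.59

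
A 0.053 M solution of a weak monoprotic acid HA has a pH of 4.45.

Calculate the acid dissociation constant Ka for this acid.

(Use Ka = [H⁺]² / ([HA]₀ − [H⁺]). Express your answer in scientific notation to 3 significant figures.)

[H⁺] = 10^(−pH) = 10^(−4.45) = 3.548e-05 M. For HA ⇌ H⁺ + A⁻, Ka = [H⁺][A⁻]/[HA] = [H⁺]² / ([HA]₀ − [H⁺]) = (3.548e-05)² / (0.053 − 3.548e-05) = 2.38e-08.

K_a = 2.38e-08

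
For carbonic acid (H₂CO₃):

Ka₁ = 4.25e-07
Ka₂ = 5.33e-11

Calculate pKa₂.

pKa₂ = -log(Ka₂) = -log(5.33e-11) = 10.27.

pK_{a2} = 10.27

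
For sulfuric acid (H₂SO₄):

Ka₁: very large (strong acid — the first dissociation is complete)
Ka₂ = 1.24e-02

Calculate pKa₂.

pKa₂ = -log(Ka₂) = -log(1.24e-02) = 1.91.

pK_{a2} = 1.91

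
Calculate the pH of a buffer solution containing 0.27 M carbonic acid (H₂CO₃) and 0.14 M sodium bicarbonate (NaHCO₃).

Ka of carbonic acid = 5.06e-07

pKa = -log(5.06e-07) = 6.30. pH = pKa + log([A⁻]/[HA]) = 6.30 + log(0.14/0.27)

pH = 6.01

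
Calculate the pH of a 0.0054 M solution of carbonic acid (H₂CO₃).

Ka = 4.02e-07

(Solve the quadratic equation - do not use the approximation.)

x² + Ka×x - Ka×C = 0. Using quadratic formula: [H⁺] = 4.6391e-05

pH = 4.33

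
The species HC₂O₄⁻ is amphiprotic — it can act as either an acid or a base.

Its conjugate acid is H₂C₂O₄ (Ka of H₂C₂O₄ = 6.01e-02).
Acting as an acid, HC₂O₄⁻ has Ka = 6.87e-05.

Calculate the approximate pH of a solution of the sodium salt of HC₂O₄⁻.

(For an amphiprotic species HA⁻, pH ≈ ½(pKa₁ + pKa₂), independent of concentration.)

pKa₁ = -log(6.01e-02) = 1.22; pKa₂ = -log(6.87e-05) = 4.16. For an amphiprotic species, pH ≈ ½(pKa₁ + pKa₂) = ½(1.22 + 4.16) = 2.69.

pH = 2.69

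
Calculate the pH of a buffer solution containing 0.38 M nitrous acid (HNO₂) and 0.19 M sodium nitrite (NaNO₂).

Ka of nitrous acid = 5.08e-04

pKa = -log(5.08e-04) = 3.29. pH = pKa + log([A⁻]/[HA]) = 3.29 + log(0.19/0.38)

pH = 2.99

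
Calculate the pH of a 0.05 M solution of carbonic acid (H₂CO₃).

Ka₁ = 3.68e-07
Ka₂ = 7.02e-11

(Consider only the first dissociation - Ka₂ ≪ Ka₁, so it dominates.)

First dissociation dominates. From Ka₁ = [H⁺][HA⁻]/[H₂A], x² + Ka₁·x − Ka₁·C = 0 with C = 0.05 M and Ka₁ = 3.68e-07. Solving: [H⁺] = (−Ka₁ + √(Ka₁² + 4·Ka₁·C)) / 2 = 1.3546e-04 M. pH = -log(1.3546e-04) = 3.87.

pH = 3.87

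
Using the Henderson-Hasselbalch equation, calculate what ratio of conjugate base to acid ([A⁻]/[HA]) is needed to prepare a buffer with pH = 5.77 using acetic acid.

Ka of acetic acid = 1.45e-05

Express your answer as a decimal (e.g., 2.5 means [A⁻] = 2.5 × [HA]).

pKa = -log(1.45e-05) = 4.8386. pH = pKa + log([A⁻]/[HA]), so log([A⁻]/[HA]) = pH − pKa = 5.77 − 4.8386 = 0.9314. [A⁻]/[HA] = 10^(0.9314) = 8.54

[A⁻]/[HA] = 8.54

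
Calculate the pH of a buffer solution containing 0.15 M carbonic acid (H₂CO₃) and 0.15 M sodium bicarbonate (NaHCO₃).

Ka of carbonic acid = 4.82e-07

pKa = -log(4.82e-07) = 6.32. pH = pKa + log([A⁻]/[HA]) = 6.32 + log(0.15/0.15)

pH = 6.32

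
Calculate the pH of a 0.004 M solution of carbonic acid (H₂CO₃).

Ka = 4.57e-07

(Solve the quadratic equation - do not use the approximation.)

x² + Ka×x - Ka×C = 0. Using quadratic formula: [H⁺] = 4.2527e-05

pH = 4.37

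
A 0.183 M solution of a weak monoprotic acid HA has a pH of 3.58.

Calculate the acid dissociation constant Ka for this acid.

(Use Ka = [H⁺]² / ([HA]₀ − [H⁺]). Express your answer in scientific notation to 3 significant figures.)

[H⁺] = 10^(−pH) = 10^(−3.58) = 2.630e-04 M. For HA ⇌ H⁺ + A⁻, Ka = [H⁺][A⁻]/[HA] = [H⁺]² / ([HA]₀ − [H⁺]) = (2.630e-04)² / (0.183 − 2.630e-04) = 3.79e-07.

K_a = 3.79e-07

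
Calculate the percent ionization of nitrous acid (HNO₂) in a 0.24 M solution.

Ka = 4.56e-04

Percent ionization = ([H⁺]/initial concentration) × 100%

Using Ka equilibrium: x² + Ka×x - Ka×C = 0. Solving: [H⁺] = 1.0236e-02. Percent = (1.0236e-02/0.24) × 100

Percent ionization = 4.26%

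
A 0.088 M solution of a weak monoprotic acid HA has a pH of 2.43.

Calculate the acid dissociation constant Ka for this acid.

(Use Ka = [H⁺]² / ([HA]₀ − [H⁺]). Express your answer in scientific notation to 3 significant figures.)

[H⁺] = 10^(−pH) = 10^(−2.43) = 3.715e-03 M. For HA ⇌ H⁺ + A⁻, Ka = [H⁺][A⁻]/[HA] = [H⁺]² / ([HA]₀ − [H⁺]) = (3.715e-03)² / (0.088 − 3.715e-03) = 1.64e-04.

K_a = 1.64e-04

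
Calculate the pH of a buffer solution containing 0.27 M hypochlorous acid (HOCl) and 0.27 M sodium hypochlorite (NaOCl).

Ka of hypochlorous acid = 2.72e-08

pKa = -log(2.72e-08) = 7.57. pH = pKa + log([A⁻]/[HA]) = 7.57 + log(0.27/0.27)

pH = 7.57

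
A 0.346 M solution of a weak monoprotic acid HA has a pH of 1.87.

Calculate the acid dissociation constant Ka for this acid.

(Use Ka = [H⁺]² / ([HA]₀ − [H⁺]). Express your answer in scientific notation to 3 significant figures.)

[H⁺] = 10^(−pH) = 10^(−1.87) = 1.349e-02 M. For HA ⇌ H⁺ + A⁻, Ka = [H⁺][A⁻]/[HA] = [H⁺]² / ([HA]₀ − [H⁺]) = (1.349e-02)² / (0.346 − 1.349e-02) = 5.47e-04.

K_a = 5.47e-04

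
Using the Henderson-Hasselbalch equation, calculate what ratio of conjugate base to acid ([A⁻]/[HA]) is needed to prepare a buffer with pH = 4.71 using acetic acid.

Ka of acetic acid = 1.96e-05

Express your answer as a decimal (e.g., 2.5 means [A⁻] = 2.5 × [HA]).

pKa = -log(1.96e-05) = 4.7077. pH = pKa + log([A⁻]/[HA]), so log([A⁻]/[HA]) = pH − pKa = 4.71 − 4.7077 = 0.0023. [A⁻]/[HA] = 10^(0.0023) = 1.01

[A⁻]/[HA] = 1.01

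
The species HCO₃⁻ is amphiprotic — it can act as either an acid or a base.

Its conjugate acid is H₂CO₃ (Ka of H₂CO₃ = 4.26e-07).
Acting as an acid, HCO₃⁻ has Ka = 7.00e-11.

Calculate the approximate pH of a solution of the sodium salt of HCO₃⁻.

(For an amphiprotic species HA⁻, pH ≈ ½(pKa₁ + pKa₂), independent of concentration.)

pKa₁ = -log(4.26e-07) = 6.37; pKa₂ = -log(7.00e-11) = 10.15. For an amphiprotic species, pH ≈ ½(pKa₁ + pKa₂) = ½(6.37 + 10.15) = 8.26.

pH = 8.26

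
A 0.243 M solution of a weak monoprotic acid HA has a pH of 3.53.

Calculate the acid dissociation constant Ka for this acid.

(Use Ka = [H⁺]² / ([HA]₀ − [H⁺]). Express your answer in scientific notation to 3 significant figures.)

[H⁺] = 10^(−pH) = 10^(−3.53) = 2.951e-04 M. For HA ⇌ H⁺ + A⁻, Ka = [H⁺][A⁻]/[HA] = [H⁺]² / ([HA]₀ − [H⁺]) = (2.951e-04)² / (0.243 − 2.951e-04) = 3.59e-07.

K_a = 3.59e-07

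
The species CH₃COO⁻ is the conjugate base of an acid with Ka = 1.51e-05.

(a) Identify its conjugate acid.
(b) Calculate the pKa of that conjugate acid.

(a) The conjugate acid is formed by adding one H⁺ to CH₃COO⁻, giving CH₃COOH. (b) pKa = -log(Ka) = -log(1.51e-05) = 4.82.

Conjugate acid: CH₃COOH; pK_a = 4.82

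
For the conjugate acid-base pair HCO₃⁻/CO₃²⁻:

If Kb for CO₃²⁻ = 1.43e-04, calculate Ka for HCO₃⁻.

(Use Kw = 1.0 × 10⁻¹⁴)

For a conjugate pair Ka × Kb = Kw, so Ka = Kw/Kb = 1.0 × 10⁻¹⁴ / 1.43e-04 = 6.99e-11.

K_a = 6.99e-11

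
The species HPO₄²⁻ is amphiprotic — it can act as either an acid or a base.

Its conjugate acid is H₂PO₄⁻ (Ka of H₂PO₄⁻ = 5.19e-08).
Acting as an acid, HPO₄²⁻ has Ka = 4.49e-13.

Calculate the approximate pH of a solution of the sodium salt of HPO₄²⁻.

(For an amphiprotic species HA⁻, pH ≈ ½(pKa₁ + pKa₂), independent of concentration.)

pKa₁ = -log(5.19e-08) = 7.28; pKa₂ = -log(4.49e-13) = 12.35. For an amphiprotic species, pH ≈ ½(pKa₁ + pKa₂) = ½(7.28 + 12.35) = 9.82.

pH = 9.82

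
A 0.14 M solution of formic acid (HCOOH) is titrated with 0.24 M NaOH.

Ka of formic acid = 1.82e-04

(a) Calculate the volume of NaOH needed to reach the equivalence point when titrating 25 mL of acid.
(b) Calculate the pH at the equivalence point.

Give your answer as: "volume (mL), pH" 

moles acid = 0.14 × 25/1000 = 0.0035 mol; V_base = moles/0.24 × 1000 = 14.6 mL. At equivalence only the conjugate base is present: [A⁻] = 0.0035/0.040 = 8.8421e-02 M. Kb = Kw/Ka = 5.49e-11; [OH⁻] = √(Kb × [A⁻]) = 2.2042e-06; pOH = 5.66; pH = 14 - pOH = 8.34.

V = 14.6 mL, pH = 8.34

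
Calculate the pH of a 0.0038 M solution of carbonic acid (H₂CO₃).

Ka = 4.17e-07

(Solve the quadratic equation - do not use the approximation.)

x² + Ka×x - Ka×C = 0. Using quadratic formula: [H⁺] = 3.9599e-05

pH = 4.40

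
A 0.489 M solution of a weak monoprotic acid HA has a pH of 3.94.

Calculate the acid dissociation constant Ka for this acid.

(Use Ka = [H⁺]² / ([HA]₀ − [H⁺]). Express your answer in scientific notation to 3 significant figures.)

[H⁺] = 10^(−pH) = 10^(−3.94) = 1.148e-04 M. For HA ⇌ H⁺ + A⁻, Ka = [H⁺][A⁻]/[HA] = [H⁺]² / ([HA]₀ − [H⁺]) = (1.148e-04)² / (0.489 − 1.148e-04) = 2.70e-08.

K_a = 2.70e-08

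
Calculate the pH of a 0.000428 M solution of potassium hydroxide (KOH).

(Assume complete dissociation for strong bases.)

[OH⁻] = 0.000428 M for strong base. pOH = -log[OH⁻] = 3.37, pH = 14 - pOH

pH = 10.63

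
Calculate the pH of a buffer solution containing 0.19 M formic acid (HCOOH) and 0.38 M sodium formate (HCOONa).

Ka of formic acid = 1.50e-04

pKa = -log(1.50e-04) = 3.82. pH = pKa + log([A⁻]/[HA]) = 3.82 + log(0.38/0.19)

pH = 4.12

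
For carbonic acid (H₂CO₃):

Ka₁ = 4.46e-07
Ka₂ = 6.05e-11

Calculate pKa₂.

pKa₂ = -log(Ka₂) = -log(6.05e-11) = 10.22.

pK_{a2} = 10.22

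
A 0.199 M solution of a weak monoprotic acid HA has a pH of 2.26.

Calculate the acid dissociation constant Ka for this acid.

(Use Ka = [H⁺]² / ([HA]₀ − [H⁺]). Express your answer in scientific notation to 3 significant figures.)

[H⁺] = 10^(−pH) = 10^(−2.26) = 5.495e-03 M. For HA ⇌ H⁺ + A⁻, Ka = [H⁺][A⁻]/[HA] = [H⁺]² / ([HA]₀ − [H⁺]) = (5.495e-03)² / (0.199 − 5.495e-03) = 1.56e-04.

K_a = 1.56e-04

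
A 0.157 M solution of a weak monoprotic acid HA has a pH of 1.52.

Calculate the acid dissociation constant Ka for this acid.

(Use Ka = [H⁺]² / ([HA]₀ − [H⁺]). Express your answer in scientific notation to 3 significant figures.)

[H⁺] = 10^(−pH) = 10^(−1.52) = 3.020e-02 M. For HA ⇌ H⁺ + A⁻, Ka = [H⁺][A⁻]/[HA] = [H⁺]² / ([HA]₀ − [H⁺]) = (3.020e-02)² / (0.157 − 3.020e-02) = 7.19e-03.

K_a = 7.19e-03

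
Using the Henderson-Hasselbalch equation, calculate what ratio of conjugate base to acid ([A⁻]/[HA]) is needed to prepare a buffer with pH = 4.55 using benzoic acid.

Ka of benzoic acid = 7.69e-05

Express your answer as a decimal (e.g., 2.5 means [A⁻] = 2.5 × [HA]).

pKa = -log(7.69e-05) = 4.1141. pH = pKa + log([A⁻]/[HA]), so log([A⁻]/[HA]) = pH − pKa = 4.55 − 4.1141 = 0.4359. [A⁻]/[HA] = 10^(0.4359) = 2.73

[A⁻]/[HA] = 2.73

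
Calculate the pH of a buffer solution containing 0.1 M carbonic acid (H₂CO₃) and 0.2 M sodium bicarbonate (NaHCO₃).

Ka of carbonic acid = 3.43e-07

pKa = -log(3.43e-07) = 6.46. pH = pKa + log([A⁻]/[HA]) = 6.46 + log(0.2/0.1)

pH = 6.77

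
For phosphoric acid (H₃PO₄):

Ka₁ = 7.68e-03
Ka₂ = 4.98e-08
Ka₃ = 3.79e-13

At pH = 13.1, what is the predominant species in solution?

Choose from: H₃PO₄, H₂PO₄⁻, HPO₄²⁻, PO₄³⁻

pKa₁ = 2.11, pKa₂ = 7.30, pKa₃ = 12.42. For a polyprotic acid the predominant species crosses at each pKa: below pKa_n the protonated form dominates, above it the deprotonated form does. At pH = 13.1, the predominant species is PO₄³⁻.

PO₄³⁻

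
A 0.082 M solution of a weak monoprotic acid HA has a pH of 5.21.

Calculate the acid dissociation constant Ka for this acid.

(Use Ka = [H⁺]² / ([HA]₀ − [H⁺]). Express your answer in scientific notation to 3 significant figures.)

[H⁺] = 10^(−pH) = 10^(−5.21) = 6.166e-06 M. For HA ⇌ H⁺ + A⁻, Ka = [H⁺][A⁻]/[HA] = [H⁺]² / ([HA]₀ − [H⁺]) = (6.166e-06)² / (0.082 − 6.166e-06) = 4.64e-10.

K_a = 4.64e-10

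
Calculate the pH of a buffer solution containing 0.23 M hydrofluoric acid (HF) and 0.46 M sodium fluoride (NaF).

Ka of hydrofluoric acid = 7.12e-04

pKa = -log(7.12e-04) = 3.15. pH = pKa + log([A⁻]/[HA]) = 3.15 + log(0.46/0.23)

pH = 3.45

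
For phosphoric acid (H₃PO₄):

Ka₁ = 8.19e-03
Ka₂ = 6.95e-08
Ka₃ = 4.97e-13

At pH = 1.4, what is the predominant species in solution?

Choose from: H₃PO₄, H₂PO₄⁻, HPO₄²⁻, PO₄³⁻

pKa₁ = 2.09, pKa₂ = 7.16, pKa₃ = 12.30. For a polyprotic acid the predominant species crosses at each pKa: below pKa_n the protonated form dominates, above it the deprotonated form does. At pH = 1.4, the predominant species is H₃PO₄.

H₃PO₄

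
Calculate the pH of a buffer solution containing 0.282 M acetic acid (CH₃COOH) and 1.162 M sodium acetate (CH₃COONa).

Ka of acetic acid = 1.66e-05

pKa = -log(1.66e-05) = 4.78. pH = pKa + log([A⁻]/[HA]) = 4.78 + log(1.162/0.282)

pH = 5.39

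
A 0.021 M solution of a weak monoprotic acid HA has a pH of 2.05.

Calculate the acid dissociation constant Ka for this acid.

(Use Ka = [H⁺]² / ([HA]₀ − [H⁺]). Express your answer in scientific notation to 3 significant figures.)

[H⁺] = 10^(−pH) = 10^(−2.05) = 8.913e-03 M. For HA ⇌ H⁺ + A⁻, Ka = [H⁺][A⁻]/[HA] = [H⁺]² / ([HA]₀ − [H⁺]) = (8.913e-03)² / (0.021 − 8.913e-03) = 6.57e-03.

K_a = 6.57e-03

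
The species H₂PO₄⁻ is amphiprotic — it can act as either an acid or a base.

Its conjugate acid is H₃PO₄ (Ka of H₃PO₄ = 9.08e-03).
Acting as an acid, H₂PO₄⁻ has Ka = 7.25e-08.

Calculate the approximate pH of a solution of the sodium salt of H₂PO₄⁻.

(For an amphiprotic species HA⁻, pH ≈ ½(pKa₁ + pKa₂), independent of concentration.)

pKa₁ = -log(9.08e-03) = 2.04; pKa₂ = -log(7.25e-08) = 7.14. For an amphiprotic species, pH ≈ ½(pKa₁ + pKa₂) = ½(2.04 + 7.14) = 4.59.

pH = 4.59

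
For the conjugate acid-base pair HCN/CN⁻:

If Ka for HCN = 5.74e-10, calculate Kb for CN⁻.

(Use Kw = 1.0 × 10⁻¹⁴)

For a conjugate pair Ka × Kb = Kw, so Kb = Kw/Ka = 1.0 × 10⁻¹⁴ / 5.74e-10 = 1.74e-05.

K_b = 1.74e-05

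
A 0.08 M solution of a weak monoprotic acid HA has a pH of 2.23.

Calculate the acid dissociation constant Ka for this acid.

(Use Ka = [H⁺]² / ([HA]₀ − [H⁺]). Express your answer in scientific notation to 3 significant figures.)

[H⁺] = 10^(−pH) = 10^(−2.23) = 5.888e-03 M. For HA ⇌ H⁺ + A⁻, Ka = [H⁺][A⁻]/[HA] = [H⁺]² / ([HA]₀ − [H⁺]) = (5.888e-03)² / (0.08 − 5.888e-03) = 4.68e-04.

K_a = 4.68e-04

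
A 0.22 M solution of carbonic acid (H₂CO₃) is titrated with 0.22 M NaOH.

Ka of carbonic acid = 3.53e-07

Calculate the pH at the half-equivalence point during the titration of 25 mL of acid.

At half-equivalence [HA] = [A⁻], so Henderson-Hasselbalch gives pH = pKa = -log(3.53e-07) = 6.45.

pH = pKa = 6.45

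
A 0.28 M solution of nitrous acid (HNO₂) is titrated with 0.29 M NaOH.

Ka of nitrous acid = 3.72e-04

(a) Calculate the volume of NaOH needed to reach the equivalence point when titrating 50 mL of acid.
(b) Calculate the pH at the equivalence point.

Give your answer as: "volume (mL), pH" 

moles acid = 0.28 × 50/1000 = 0.014 mol; V_base = moles/0.29 × 1000 = 48.3 mL. At equivalence only the conjugate base is present: [A⁻] = 0.014/0.098 = 1.4246e-01 M. Kb = Kw/Ka = 2.69e-11; [OH⁻] = √(Kb × [A⁻]) = 1.9569e-06; pOH = 5.71; pH = 14 - pOH = 8.29.

V = 48.3 mL, pH = 8.29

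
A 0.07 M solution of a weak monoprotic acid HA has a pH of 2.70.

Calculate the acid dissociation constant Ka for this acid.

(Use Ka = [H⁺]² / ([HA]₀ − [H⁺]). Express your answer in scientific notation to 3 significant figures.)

[H⁺] = 10^(−pH) = 10^(−2.70) = 1.995e-03 M. For HA ⇌ H⁺ + A⁻, Ka = [H⁺][A⁻]/[HA] = [H⁺]² / ([HA]₀ − [H⁺]) = (1.995e-03)² / (0.07 − 1.995e-03) = 5.85e-05.

K_a = 5.85e-05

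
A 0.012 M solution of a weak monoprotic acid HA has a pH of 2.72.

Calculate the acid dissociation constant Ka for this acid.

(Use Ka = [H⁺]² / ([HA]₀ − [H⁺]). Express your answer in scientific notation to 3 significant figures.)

[H⁺] = 10^(−pH) = 10^(−2.72) = 1.905e-03 M. For HA ⇌ H⁺ + A⁻, Ka = [H⁺][A⁻]/[HA] = [H⁺]² / ([HA]₀ − [H⁺]) = (1.905e-03)² / (0.012 − 1.905e-03) = 3.60e-04.

K_a = 3.60e-04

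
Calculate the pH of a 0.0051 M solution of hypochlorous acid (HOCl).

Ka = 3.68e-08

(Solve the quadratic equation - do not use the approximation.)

x² + Ka×x - Ka×C = 0. Using quadratic formula: [H⁺] = 1.3681e-05

pH = 4.86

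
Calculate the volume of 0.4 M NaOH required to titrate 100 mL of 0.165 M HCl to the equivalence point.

At equivalence: moles acid = moles base. moles HCl = 0.165 × 100/1000 = 0.0165 mol. V_base = moles / 0.4 × 1000 = 41.2 mL.

V_{base} = 41.2 mL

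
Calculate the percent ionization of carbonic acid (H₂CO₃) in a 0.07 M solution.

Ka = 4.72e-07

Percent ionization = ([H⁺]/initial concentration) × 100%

Using Ka equilibrium: x² + Ka×x - Ka×C = 0. Solving: [H⁺] = 1.8153e-04. Percent = (1.8153e-04/0.07) × 100

Percent ionization = 0.259%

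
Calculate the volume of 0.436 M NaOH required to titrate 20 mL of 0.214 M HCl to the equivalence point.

At equivalence: moles acid = moles base. moles HCl = 0.214 × 20/1000 = 0.00428 mol. V_base = moles / 0.436 × 1000 = 9.8 mL.

V_{base} = 9.8 mL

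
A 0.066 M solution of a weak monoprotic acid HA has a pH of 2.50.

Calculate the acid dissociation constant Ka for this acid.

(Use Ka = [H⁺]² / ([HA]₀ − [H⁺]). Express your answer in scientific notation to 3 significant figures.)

[H⁺] = 10^(−pH) = 10^(−2.50) = 3.162e-03 M. For HA ⇌ H⁺ + A⁻, Ka = [H⁺][A⁻]/[HA] = [H⁺]² / ([HA]₀ − [H⁺]) = (3.162e-03)² / (0.066 − 3.162e-03) = 1.59e-04.

K_a = 1.59e-04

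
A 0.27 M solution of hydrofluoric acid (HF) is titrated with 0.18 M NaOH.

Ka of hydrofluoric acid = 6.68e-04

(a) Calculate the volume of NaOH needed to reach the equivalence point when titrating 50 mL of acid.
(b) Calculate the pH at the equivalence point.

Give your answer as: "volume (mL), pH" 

moles acid = 0.27 × 50/1000 = 0.0135 mol; V_base = moles/0.18 × 1000 = 75.0 mL. At equivalence only the conjugate base is present: [A⁻] = 0.0135/0.125 = 1.0800e-01 M. Kb = Kw/Ka = 1.50e-11; [OH⁻] = √(Kb × [A⁻]) = 1.2715e-06; pOH = 5.90; pH = 14 - pOH = 8.10.

V = 75.0 mL, pH = 8.10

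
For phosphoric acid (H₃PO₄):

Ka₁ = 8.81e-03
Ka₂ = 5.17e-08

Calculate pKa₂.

pKa₂ = -log(Ka₂) = -log(5.17e-08) = 7.29.

pK_{a2} = 7.29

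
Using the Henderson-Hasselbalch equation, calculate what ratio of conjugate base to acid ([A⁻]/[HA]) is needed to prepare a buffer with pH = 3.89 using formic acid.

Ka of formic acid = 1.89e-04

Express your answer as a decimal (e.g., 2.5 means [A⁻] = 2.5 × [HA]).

pKa = -log(1.89e-04) = 3.7235. pH = pKa + log([A⁻]/[HA]), so log([A⁻]/[HA]) = pH − pKa = 3.89 − 3.7235 = 0.1665. [A⁻]/[HA] = 10^(0.1665) = 1.47

[A⁻]/[HA] = 1.47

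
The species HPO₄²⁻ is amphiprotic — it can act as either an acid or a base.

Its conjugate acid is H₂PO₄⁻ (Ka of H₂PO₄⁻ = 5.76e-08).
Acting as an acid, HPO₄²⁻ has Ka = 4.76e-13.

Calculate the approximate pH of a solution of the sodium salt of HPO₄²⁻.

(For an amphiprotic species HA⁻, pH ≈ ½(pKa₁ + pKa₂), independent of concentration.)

pKa₁ = -log(5.76e-08) = 7.24; pKa₂ = -log(4.76e-13) = 12.32. For an amphiprotic species, pH ≈ ½(pKa₁ + pKa₂) = ½(7.24 + 12.32) = 9.78.

pH = 9.78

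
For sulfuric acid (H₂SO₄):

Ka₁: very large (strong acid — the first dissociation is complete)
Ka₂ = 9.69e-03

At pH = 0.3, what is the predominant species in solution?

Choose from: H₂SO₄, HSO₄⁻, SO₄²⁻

The first dissociation is complete, so H₂SO₄ itself is never the predominant species in water; pKa₂ = -log(9.69e-03) = 2.01. For a polyprotic acid the predominant species crosses at each pKa: below pKa_n the protonated form dominates, above it the deprotonated form does. At pH = 0.3, the predominant species is HSO₄⁻.

HSO₄⁻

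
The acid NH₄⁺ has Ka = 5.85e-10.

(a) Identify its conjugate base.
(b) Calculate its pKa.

(a) The conjugate base is formed by removing one H⁺ from NH₄⁺, giving NH₃. (b) pKa = -log(Ka) = -log(5.85e-10) = 9.23.

Conjugate base: NH₃; pK_a = 9.23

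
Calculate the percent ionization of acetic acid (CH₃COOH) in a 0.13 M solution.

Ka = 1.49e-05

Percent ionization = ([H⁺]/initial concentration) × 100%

Using Ka equilibrium: x² + Ka×x - Ka×C = 0. Solving: [H⁺] = 1.3843e-03. Percent = (1.3843e-03/0.13) × 100

Percent ionization = 1.06%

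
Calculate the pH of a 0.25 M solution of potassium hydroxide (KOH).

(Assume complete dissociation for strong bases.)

[OH⁻] = 0.25 M for strong base. pOH = -log[OH⁻] = 0.60, pH = 14 - pOH

pH = 13.40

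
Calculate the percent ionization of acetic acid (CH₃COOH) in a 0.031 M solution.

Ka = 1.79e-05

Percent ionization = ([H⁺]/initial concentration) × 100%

Using Ka equilibrium: x² + Ka×x - Ka×C = 0. Solving: [H⁺] = 7.3602e-04. Percent = (7.3602e-04/0.031) × 100

Percent ionization = 2.37%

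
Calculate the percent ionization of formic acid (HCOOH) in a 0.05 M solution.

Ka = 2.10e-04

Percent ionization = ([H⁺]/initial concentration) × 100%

Using Ka equilibrium: x² + Ka×x - Ka×C = 0. Solving: [H⁺] = 3.1371e-03. Percent = (3.1371e-03/0.05) × 100

Percent ionization = 6.27%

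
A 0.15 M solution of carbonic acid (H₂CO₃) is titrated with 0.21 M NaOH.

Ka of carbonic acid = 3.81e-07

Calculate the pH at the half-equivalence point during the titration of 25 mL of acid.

At half-equivalence [HA] = [A⁻], so Henderson-Hasselbalch gives pH = pKa = -log(3.81e-07) = 6.42.

pH = pKa = 6.42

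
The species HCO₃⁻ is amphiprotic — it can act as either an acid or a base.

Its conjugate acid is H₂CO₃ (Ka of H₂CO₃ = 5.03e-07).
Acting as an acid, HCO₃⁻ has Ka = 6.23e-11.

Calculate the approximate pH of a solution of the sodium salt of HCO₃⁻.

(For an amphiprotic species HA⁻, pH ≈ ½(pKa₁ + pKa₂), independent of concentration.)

pKa₁ = -log(5.03e-07) = 6.30; pKa₂ = -log(6.23e-11) = 10.21. For an amphiprotic species, pH ≈ ½(pKa₁ + pKa₂) = ½(6.30 + 10.21) = 8.25.

pH = 8.25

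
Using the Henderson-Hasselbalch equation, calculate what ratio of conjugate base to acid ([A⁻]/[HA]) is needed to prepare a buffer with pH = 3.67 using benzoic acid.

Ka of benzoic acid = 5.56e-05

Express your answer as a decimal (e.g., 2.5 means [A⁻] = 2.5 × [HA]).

pKa = -log(5.56e-05) = 4.2549. pH = pKa + log([A⁻]/[HA]), so log([A⁻]/[HA]) = pH − pKa = 3.67 − 4.2549 = -0.5849. [A⁻]/[HA] = 10^(-0.5849) = 0.260

[A⁻]/[HA] = 0.260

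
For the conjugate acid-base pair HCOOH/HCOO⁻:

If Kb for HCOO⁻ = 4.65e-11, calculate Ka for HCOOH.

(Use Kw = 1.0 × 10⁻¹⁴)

For a conjugate pair Ka × Kb = Kw, so Ka = Kw/Kb = 1.0 × 10⁻¹⁴ / 4.65e-11 = 2.15e-04.

K_a = 2.15e-04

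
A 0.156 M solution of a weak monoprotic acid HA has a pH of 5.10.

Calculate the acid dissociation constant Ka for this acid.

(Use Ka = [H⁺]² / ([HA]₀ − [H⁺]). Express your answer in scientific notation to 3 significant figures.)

[H⁺] = 10^(−pH) = 10^(−5.10) = 7.943e-06 M. For HA ⇌ H⁺ + A⁻, Ka = [H⁺][A⁻]/[HA] = [H⁺]² / ([HA]₀ − [H⁺]) = (7.943e-06)² / (0.156 − 7.943e-06) = 4.04e-10.

K_a = 4.04e-10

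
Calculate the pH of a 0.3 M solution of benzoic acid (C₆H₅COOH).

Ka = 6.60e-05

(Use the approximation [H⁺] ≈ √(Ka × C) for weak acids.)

[H⁺] = √(Ka × C) = √(6.60e-05 × 0.3) = 4.4497e-03. pH = -log(4.4497e-03)

pH = 2.35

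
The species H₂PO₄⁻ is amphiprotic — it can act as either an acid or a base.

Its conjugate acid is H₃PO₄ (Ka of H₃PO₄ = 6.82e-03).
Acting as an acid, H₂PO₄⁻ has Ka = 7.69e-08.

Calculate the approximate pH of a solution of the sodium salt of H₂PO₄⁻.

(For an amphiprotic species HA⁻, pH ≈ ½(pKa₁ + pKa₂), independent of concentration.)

pKa₁ = -log(6.82e-03) = 2.17; pKa₂ = -log(7.69e-08) = 7.11. For an amphiprotic species, pH ≈ ½(pKa₁ + pKa₂) = ½(2.17 + 7.11) = 4.64.

pH = 4.64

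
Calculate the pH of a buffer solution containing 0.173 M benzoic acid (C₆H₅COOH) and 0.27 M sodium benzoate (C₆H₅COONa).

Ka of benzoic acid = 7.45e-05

pKa = -log(7.45e-05) = 4.13. pH = pKa + log([A⁻]/[HA]) = 4.13 + log(0.27/0.173)

pH = 4.32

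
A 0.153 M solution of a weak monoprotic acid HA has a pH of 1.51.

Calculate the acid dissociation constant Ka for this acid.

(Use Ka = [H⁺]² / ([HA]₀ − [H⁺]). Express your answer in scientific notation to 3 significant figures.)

[H⁺] = 10^(−pH) = 10^(−1.51) = 3.090e-02 M. For HA ⇌ H⁺ + A⁻, Ka = [H⁺][A⁻]/[HA] = [H⁺]² / ([HA]₀ − [H⁺]) = (3.090e-02)² / (0.153 − 3.090e-02) = 7.82e-03.

K_a = 7.82e-03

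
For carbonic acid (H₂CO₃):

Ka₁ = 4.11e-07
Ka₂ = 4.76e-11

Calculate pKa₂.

pKa₂ = -log(Ka₂) = -log(4.76e-11) = 10.32.

pK_{a2} = 10.32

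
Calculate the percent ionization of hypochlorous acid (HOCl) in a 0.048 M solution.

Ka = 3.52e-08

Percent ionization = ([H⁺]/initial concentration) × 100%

Using Ka equilibrium: x² + Ka×x - Ka×C = 0. Solving: [H⁺] = 4.1087e-05. Percent = (4.1087e-05/0.048) × 100

Percent ionization = 0.0856%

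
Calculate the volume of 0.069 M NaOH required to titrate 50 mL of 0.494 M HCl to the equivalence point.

At equivalence: moles acid = moles base. moles HCl = 0.494 × 50/1000 = 0.0247 mol. V_base = moles / 0.069 × 1000 = 358.0 mL.

V_{base} = 358.0 mL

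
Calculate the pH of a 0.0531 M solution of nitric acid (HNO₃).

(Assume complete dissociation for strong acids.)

[H⁺] = 0.0531 M for strong acid. pH = -log[H⁺] = -log(0.0531)

pH = 1.27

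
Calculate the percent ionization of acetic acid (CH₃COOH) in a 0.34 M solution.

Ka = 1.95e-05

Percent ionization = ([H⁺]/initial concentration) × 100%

Using Ka equilibrium: x² + Ka×x - Ka×C = 0. Solving: [H⁺] = 2.5651e-03. Percent = (2.5651e-03/0.34) × 100

Percent ionization = 0.754%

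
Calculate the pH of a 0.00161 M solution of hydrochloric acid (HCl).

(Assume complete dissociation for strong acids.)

[H⁺] = 0.00161 M for strong acid. pH = -log[H⁺] = -log(0.00161)

pH = 2.79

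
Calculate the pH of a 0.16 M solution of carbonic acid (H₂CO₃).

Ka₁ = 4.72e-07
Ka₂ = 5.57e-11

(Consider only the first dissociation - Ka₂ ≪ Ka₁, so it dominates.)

First dissociation dominates. From Ka₁ = [H⁺][HA⁻]/[H₂A], x² + Ka₁·x − Ka₁·C = 0 with C = 0.16 M and Ka₁ = 4.72e-07. Solving: [H⁺] = (−Ka₁ + √(Ka₁² + 4·Ka₁·C)) / 2 = 2.7457e-04 M. pH = -log(2.7457e-04) = 3.56.

pH = 3.56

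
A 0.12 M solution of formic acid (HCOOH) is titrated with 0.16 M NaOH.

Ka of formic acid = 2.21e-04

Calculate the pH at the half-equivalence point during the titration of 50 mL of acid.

At half-equivalence [HA] = [A⁻], so Henderson-Hasselbalch gives pH = pKa = -log(2.21e-04) = 3.66.

pH = pKa = 3.66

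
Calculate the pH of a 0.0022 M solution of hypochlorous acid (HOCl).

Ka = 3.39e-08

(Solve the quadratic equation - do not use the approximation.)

x² + Ka×x - Ka×C = 0. Using quadratic formula: [H⁺] = 8.6190e-06

pH = 5.06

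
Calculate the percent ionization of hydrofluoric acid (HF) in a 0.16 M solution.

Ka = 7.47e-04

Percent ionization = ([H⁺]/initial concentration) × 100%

Using Ka equilibrium: x² + Ka×x - Ka×C = 0. Solving: [H⁺] = 1.0565e-02. Percent = (1.0565e-02/0.16) × 100

Percent ionization = 6.6%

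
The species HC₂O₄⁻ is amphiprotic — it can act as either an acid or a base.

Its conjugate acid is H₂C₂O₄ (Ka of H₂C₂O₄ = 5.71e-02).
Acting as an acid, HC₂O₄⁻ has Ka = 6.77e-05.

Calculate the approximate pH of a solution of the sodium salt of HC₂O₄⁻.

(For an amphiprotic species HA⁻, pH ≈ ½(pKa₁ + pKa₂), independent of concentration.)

pKa₁ = -log(5.71e-02) = 1.24; pKa₂ = -log(6.77e-05) = 4.17. For an amphiprotic species, pH ≈ ½(pKa₁ + pKa₂) = ½(1.24 + 4.17) = 2.71.

pH = 2.71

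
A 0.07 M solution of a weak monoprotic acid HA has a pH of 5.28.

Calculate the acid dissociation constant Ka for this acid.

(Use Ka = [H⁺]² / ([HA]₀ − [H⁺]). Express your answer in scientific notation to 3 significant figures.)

[H⁺] = 10^(−pH) = 10^(−5.28) = 5.248e-06 M. For HA ⇌ H⁺ + A⁻, Ka = [H⁺][A⁻]/[HA] = [H⁺]² / ([HA]₀ − [H⁺]) = (5.248e-06)² / (0.07 − 5.248e-06) = 3.93e-10.

K_a = 3.93e-10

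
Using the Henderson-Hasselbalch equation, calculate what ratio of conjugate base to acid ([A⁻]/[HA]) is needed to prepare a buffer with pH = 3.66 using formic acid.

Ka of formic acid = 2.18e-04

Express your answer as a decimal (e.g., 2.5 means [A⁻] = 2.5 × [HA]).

pKa = -log(2.18e-04) = 3.6615. pH = pKa + log([A⁻]/[HA]), so log([A⁻]/[HA]) = pH − pKa = 3.66 − 3.6615 = -0.0015. [A⁻]/[HA] = 10^(-0.0015) = 0.996

[A⁻]/[HA] = 0.996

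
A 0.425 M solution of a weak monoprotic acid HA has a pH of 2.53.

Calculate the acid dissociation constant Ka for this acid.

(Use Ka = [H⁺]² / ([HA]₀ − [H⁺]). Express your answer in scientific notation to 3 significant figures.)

[H⁺] = 10^(−pH) = 10^(−2.53) = 2.951e-03 M. For HA ⇌ H⁺ + A⁻, Ka = [H⁺][A⁻]/[HA] = [H⁺]² / ([HA]₀ − [H⁺]) = (2.951e-03)² / (0.425 − 2.951e-03) = 2.06e-05.

K_a = 2.06e-05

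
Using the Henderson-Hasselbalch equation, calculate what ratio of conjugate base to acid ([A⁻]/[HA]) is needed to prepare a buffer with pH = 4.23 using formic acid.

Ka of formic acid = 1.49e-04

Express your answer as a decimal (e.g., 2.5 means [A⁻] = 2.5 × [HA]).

pKa = -log(1.49e-04) = 3.8268. pH = pKa + log([A⁻]/[HA]), so log([A⁻]/[HA]) = pH − pKa = 4.23 − 3.8268 = 0.4032. [A⁻]/[HA] = 10^(0.4032) = 2.53

[A⁻]/[HA] = 2.53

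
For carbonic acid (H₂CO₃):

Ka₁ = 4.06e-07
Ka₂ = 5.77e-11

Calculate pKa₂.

pKa₂ = -log(Ka₂) = -log(5.77e-11) = 10.24.

pK_{a2} = 10.24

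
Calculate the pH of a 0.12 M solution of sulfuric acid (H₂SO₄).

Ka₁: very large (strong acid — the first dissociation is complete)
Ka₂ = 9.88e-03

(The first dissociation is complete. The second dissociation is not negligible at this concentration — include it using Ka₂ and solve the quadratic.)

First dissociation is complete: [H⁺]₀ = [HSO₄⁻]₀ = C = 0.12 M. Second dissociation HSO₄⁻ ⇌ H⁺ + SO₄²⁻: let x = [SO₄²⁻]. Ka₂ = (C + x)·x / (C − x) = 9.88e-03 → x² + (C + Ka₂)·x − Ka₂·C = 0 → x² + 0.12988·x − 1.186e-03 = 0. x = (−0.12988 + √(0.12988² + 4 × 1.186e-03)) / 2 = 8.5638e-03 M. [H⁺] = C + x = 0.12 + 8.5638e-03 = 1.2856e-01 M. pH = -log(1.2856e-01) = 0.89.

pH = 0.89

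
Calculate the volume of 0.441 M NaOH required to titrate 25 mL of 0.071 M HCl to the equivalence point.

At equivalence: moles acid = moles base. moles HCl = 0.071 × 25/1000 = 0.001775 mol. V_base = moles / 0.441 × 1000 = 4.0 mL.

V_{base} = 4.0 mL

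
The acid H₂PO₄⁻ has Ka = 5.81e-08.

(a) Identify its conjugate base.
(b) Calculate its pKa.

(a) The conjugate base is formed by removing one H⁺ from H₂PO₄⁻, giving HPO₄²⁻. (b) pKa = -log(Ka) = -log(5.81e-08) = 7.24.

Conjugate base: HPO₄²⁻; pK_a = 7.24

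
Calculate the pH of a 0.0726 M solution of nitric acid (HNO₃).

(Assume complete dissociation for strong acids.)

[H⁺] = 0.0726 M for strong acid. pH = -log[H⁺] = -log(0.0726)

pH = 1.14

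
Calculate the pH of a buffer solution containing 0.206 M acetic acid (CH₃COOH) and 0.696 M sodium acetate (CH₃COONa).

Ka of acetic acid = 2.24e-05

pKa = -log(2.24e-05) = 4.65. pH = pKa + log([A⁻]/[HA]) = 4.65 + log(0.696/0.206)

pH = 5.18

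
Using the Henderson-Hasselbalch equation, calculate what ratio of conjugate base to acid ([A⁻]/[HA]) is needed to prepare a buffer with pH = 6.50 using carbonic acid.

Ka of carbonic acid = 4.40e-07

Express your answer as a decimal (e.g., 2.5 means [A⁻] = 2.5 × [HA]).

pKa = -log(4.40e-07) = 6.3565. pH = pKa + log([A⁻]/[HA]), so log([A⁻]/[HA]) = pH − pKa = 6.50 − 6.3565 = 0.1435. [A⁻]/[HA] = 10^(0.1435) = 1.39

[A⁻]/[HA] = 1.39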